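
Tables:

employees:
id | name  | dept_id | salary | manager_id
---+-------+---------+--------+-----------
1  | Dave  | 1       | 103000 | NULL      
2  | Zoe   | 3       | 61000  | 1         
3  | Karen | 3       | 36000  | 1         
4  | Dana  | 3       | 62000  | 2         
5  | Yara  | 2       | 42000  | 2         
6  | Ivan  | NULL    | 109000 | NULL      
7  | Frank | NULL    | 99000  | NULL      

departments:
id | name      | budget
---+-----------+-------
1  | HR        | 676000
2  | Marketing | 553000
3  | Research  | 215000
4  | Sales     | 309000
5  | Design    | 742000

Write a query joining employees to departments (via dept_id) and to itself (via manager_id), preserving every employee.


Two LEFT JOINs from the same base table employees: one to departments via dept_id, one to employees itself via manager_id. Both are LEFT so every employee is preserved.
Match against departments:
  - employee 1 (Dave): dept_id=1 -> matches HR
  - employee 2 (Zoe): dept_id=3 -> matches Research
  - employee 3 (Karen): dept_id=3 -> matches Research
  - employee 4 (Dana): dept_id=3 -> matches Research
  - employee 5 (Yara): dept_id=2 -> matches Marketing
  - employee 6 (Ivan): dept_id=NULL, no match -> kept with NULL
  - employee 7 (Frank): dept_id=NULL, no match -> kept with NULL
Match against employees (self):
  - employee 1 (Dave): manager_id=NULL -> NULL
  - employee 2 (Zoe): manager_id=1 -> Dave
  - employee 3 (Karen): manager_id=1 -> Dave
  - employee 4 (Dana): manager_id=2 -> Zoe
  - employee 5 (Yara): manager_id=2 -> Zoe
  - employee 6 (Ivan): manager_id=NULL -> NULL
  - employee 7 (Frank): manager_id=NULL -> NULL

SQL:
SELECT a.name, b.name AS department, c.name AS manager
FROM employees a
LEFT JOIN departments b ON a.dept_id = b.id
LEFT JOIN employees c ON a.manager_id = c.id

Result:
name  | department | manager
------+------------+--------
Dave  | HR         | NULL   
Zoe   | Research   | Dave   
Karen | Research   | Dave   
Dana  | Research   | Zoe    
Yara  | Marketing  | Zoe    
Ivan  | NULL       | NULL   
Frank | NULL       | NULL   


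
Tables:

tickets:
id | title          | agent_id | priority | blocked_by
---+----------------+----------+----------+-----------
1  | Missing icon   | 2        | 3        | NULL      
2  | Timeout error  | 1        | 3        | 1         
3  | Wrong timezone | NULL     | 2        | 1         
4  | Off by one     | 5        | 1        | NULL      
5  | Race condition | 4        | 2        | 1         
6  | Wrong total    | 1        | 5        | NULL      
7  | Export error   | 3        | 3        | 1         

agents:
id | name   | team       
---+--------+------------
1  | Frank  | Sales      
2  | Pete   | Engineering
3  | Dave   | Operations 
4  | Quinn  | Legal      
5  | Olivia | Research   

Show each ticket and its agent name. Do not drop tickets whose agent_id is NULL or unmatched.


LEFT JOIN keeps every row from tickets (the left table); where agent_id has no match in agents, the agent columns become NULL. Walk through each ticket:
  - ticket 1 (Missing icon): agent_id=2 -> matches Pete
  - ticket 2 (Timeout error): agent_id=1 -> matches Frank
  - ticket 3 (Wrong timezone): agent_id=NULL, no match -> kept with NULL
  - ticket 4 (Off by one): agent_id=5 -> matches Olivia
  - ticket 5 (Race condition): agent_id=4 -> matches Quinn
  - ticket 6 (Wrong total): agent_id=1 -> matches Frank
  - ticket 7 (Export error): agent_id=3 -> matches Dave
All 7 rows appear; 1 has NULL agent.

SQL:
SELECT a.title, b.name AS agent
FROM tickets a
LEFT JOIN agents b ON a.agent_id = b.id

Result:
title          | agent 
---------------+-------
Missing icon   | Pete  
Timeout error  | Frank 
Wrong timezone | NULL  
Off by one     | Olivia
Race condition | Quinn 
Wrong total    | Frank 
Export error   | Dave  


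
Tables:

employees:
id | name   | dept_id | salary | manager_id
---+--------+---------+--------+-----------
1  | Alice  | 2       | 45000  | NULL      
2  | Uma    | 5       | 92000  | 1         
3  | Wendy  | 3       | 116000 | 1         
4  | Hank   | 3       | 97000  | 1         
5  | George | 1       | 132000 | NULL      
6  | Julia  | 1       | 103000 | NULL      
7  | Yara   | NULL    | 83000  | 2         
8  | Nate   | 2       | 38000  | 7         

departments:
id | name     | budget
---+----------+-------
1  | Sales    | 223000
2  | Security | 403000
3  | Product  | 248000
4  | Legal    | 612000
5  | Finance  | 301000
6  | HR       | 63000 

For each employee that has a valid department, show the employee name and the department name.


INNER JOIN keeps only employees rows whose dept_id matches an id in departments. Walk through each employee:
  - employee 1 (Alice): dept_id=2 -> matches Security
  - employee 2 (Uma): dept_id=5 -> matches Finance
  - employee 3 (Wendy): dept_id=3 -> matches Product
  - employee 4 (Hank): dept_id=3 -> matches Product
  - employee 5 (George): dept_id=1 -> matches Sales
  - employee 6 (Julia): dept_id=1 -> matches Sales
  - employee 7 (Yara): dept_id=NULL, no match -> dropped
  - employee 8 (Nate): dept_id=2 -> matches Security
So 1 of 8 rows is dropped.

SQL:
SELECT a.name, b.name AS department
FROM employees a
INNER JOIN departments b ON a.dept_id = b.id

Result:
name   | department
-------+-----------
Alice  | Security  
Uma    | Finance   
Wendy  | Product   
Hank   | Product   
George | Sales     
Julia  | Sales     
Nate   | Security  


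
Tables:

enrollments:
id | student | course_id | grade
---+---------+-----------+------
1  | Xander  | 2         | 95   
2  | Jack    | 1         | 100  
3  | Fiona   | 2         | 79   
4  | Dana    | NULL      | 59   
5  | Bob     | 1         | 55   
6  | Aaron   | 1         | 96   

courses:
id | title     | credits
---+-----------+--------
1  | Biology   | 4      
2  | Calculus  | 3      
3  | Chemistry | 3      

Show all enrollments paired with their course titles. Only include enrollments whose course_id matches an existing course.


INNER JOIN keeps only enrollments rows whose course_id matches an id in courses. Walk through each enrollment:
  - enrollment 1 (Xander): course_id=2 -> matches Calculus
  - enrollment 2 (Jack): course_id=1 -> matches Biology
  - enrollment 3 (Fiona): course_id=2 -> matches Calculus
  - enrollment 4 (Dana): course_id=NULL, no match -> dropped
  - enrollment 5 (Bob): course_id=1 -> matches Biology
  - enrollment 6 (Aaron): course_id=1 -> matches Biology
So 1 of 6 rows is dropped.

SQL:
SELECT a.student, b.title AS course
FROM enrollments a
INNER JOIN courses b ON a.course_id = b.id

Result:
student | course  
--------+---------
Xander  | Calculus
Jack    | Biology 
Fiona   | Calculus
Bob     | Biology 
Aaron   | Biology 


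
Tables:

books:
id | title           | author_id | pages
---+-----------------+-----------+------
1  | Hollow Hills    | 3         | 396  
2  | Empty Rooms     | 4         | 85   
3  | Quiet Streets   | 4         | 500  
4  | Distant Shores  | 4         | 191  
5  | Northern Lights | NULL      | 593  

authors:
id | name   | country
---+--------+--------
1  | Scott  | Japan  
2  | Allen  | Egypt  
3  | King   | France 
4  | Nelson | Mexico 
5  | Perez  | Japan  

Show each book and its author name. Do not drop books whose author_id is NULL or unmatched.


LEFT JOIN keeps every row from books (the left table); where author_id has no match in authors, the author columns become NULL. Walk through each book:
  - book 1 (Hollow Hills): author_id=3 -> matches King
  - book 2 (Empty Rooms): author_id=4 -> matches Nelson
  - book 3 (Quiet Streets): author_id=4 -> matches Nelson
  - book 4 (Distant Shores): author_id=4 -> matches Nelson
  - book 5 (Northern Lights): author_id=NULL, no match -> kept with NULL
All 5 rows appear; 1 has NULL author.

SQL:
SELECT a.title, b.name AS author
FROM books a
LEFT JOIN authors b ON a.author_id = b.id

Result:
title           | author
----------------+-------
Hollow Hills    | King  
Empty Rooms     | Nelson
Quiet Streets   | Nelson
Distant Shores  | Nelson
Northern Lights | NULL  


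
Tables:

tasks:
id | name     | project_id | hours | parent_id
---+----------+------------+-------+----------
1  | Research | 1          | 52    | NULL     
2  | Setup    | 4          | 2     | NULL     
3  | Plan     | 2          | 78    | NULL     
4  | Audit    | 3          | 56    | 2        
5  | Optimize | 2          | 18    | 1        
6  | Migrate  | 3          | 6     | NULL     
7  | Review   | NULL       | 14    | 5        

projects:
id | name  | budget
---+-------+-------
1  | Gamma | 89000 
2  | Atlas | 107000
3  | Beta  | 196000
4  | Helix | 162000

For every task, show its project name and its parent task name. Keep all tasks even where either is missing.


Two LEFT JOINs from the same base table tasks: one to projects via project_id, one to tasks itself via parent_id. Both are LEFT so every task is preserved.
Match against projects:
  - task 1 (Research): project_id=1 -> matches Gamma
  - task 2 (Setup): project_id=4 -> matches Helix
  - task 3 (Plan): project_id=2 -> matches Atlas
  - task 4 (Audit): project_id=3 -> matches Beta
  - task 5 (Optimize): project_id=2 -> matches Atlas
  - task 6 (Migrate): project_id=3 -> matches Beta
  - task 7 (Review): project_id=NULL, no match -> kept with NULL
Match against tasks (self):
  - task 1 (Research): parent_id=NULL -> NULL
  - task 2 (Setup): parent_id=NULL -> NULL
  - task 3 (Plan): parent_id=NULL -> NULL
  - task 4 (Audit): parent_id=2 -> Setup
  - task 5 (Optimize): parent_id=1 -> Research
  - task 6 (Migrate): parent_id=NULL -> NULL
  - task 7 (Review): parent_id=5 -> Optimize

SQL:
SELECT a.name, b.name AS project, c.name AS parent
FROM tasks a
LEFT JOIN projects b ON a.project_id = b.id
LEFT JOIN tasks c ON a.parent_id = c.id

Result:
name     | project | parent  
---------+---------+---------
Research | Gamma   | NULL    
Setup    | Helix   | NULL    
Plan     | Atlas   | NULL    
Audit    | Beta    | Setup   
Optimize | Atlas   | Research
Migrate  | Beta    | NULL    
Review   | NULL    | Optimize


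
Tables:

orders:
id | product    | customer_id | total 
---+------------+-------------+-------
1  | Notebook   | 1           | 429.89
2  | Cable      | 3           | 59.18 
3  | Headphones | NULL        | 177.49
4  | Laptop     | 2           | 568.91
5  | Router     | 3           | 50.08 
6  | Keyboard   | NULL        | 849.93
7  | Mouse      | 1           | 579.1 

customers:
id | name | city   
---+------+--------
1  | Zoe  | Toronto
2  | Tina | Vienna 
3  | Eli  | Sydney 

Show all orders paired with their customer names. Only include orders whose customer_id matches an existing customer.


INNER JOIN keeps only orders rows whose customer_id matches an id in customers. Walk through each order:
  - order 1 (Notebook): customer_id=1 -> matches Zoe
  - order 2 (Cable): customer_id=3 -> matches Eli
  - order 3 (Headphones): customer_id=NULL, no match -> dropped
  - order 4 (Laptop): customer_id=2 -> matches Tina
  - order 5 (Router): customer_id=3 -> matches Eli
  - order 6 (Keyboard): customer_id=NULL, no match -> dropped
  - order 7 (Mouse): customer_id=1 -> matches Zoe
So 2 of 7 rows are dropped.

SQL:
SELECT a.product, b.name AS customer
FROM orders a
INNER JOIN customers b ON a.customer_id = b.id

Result:
product  | customer
---------+---------
Notebook | Zoe     
Cable    | Eli     
Laptop   | Tina    
Router   | Eli     
Mouse    | Zoe     


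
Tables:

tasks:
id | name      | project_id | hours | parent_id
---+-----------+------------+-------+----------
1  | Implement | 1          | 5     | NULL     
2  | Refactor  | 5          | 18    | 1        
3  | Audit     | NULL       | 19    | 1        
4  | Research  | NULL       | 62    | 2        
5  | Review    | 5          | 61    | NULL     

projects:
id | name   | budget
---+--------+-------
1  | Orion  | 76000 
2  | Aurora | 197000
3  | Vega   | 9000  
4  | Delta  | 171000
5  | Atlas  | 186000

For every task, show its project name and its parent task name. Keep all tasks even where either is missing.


Two LEFT JOINs from the same base table tasks: one to projects via project_id, one to tasks itself via parent_id. Both are LEFT so every task is preserved.
Match against projects:
  - task 1 (Implement): project_id=1 -> matches Orion
  - task 2 (Refactor): project_id=5 -> matches Atlas
  - task 3 (Audit): project_id=NULL, no match -> kept with NULL
  - task 4 (Research): project_id=NULL, no match -> kept with NULL
  - task 5 (Review): project_id=5 -> matches Atlas
Match against tasks (self):
  - task 1 (Implement): parent_id=NULL -> NULL
  - task 2 (Refactor): parent_id=1 -> Implement
  - task 3 (Audit): parent_id=1 -> Implement
  - task 4 (Research): parent_id=2 -> Refactor
  - task 5 (Review): parent_id=NULL -> NULL

SQL:
SELECT a.name, b.name AS project, c.name AS parent
FROM tasks a
LEFT JOIN projects b ON a.project_id = b.id
LEFT JOIN tasks c ON a.parent_id = c.id

Result:
name      | project | parent   
----------+---------+----------
Implement | Orion   | NULL     
Refactor  | Atlas   | Implement
Audit     | NULL    | Implement
Research  | NULL    | Refactor 
Review    | Atlas   | NULL     


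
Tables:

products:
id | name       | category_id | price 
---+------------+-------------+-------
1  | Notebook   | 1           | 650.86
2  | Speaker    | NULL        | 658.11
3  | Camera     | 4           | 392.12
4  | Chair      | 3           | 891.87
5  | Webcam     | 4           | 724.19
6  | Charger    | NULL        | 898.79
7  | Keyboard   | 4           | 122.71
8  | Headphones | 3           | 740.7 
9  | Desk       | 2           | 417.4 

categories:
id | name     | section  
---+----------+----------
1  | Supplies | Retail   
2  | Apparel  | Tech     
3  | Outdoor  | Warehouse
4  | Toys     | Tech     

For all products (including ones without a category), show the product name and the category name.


LEFT JOIN keeps every row from products (the left table); where category_id has no match in categories, the category columns become NULL. Walk through each product:
  - product 1 (Notebook): category_id=1 -> matches Supplies
  - product 2 (Speaker): category_id=NULL, no match -> kept with NULL
  - product 3 (Camera): category_id=4 -> matches Toys
  - product 4 (Chair): category_id=3 -> matches Outdoor
  - product 5 (Webcam): category_id=4 -> matches Toys
  - product 6 (Charger): category_id=NULL, no match -> kept with NULL
  - product 7 (Keyboard): category_id=4 -> matches Toys
  - product 8 (Headphones): category_id=3 -> matches Outdoor
  - product 9 (Desk): category_id=2 -> matches Apparel
All 9 rows appear; 2 have NULL category.

SQL:
SELECT a.name, b.name AS category
FROM products a
LEFT JOIN categories b ON a.category_id = b.id

Result:
name       | category
-----------+---------
Notebook   | Supplies
Speaker    | NULL    
Camera     | Toys    
Chair      | Outdoor 
Webcam     | Toys    
Charger    | NULL    
Keyboard   | Toys    
Headphones | Outdoor 
Desk       | Apparel 


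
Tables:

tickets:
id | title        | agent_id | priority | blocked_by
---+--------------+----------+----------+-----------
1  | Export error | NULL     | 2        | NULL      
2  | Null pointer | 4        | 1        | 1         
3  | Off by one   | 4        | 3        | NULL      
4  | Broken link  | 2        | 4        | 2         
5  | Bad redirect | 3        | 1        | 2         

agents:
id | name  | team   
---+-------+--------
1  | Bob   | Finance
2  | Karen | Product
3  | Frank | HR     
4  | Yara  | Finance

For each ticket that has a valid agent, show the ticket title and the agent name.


INNER JOIN keeps only tickets rows whose agent_id matches an id in agents. Walk through each ticket:
  - ticket 1 (Export error): agent_id=NULL, no match -> dropped
  - ticket 2 (Null pointer): agent_id=4 -> matches Yara
  - ticket 3 (Off by one): agent_id=4 -> matches Yara
  - ticket 4 (Broken link): agent_id=2 -> matches Karen
  - ticket 5 (Bad redirect): agent_id=3 -> matches Frank
So 1 of 5 rows is dropped.

SQL:
SELECT a.title, b.name AS agent
FROM tickets a
INNER JOIN agents b ON a.agent_id = b.id

Result:
title        | agent
-------------+------
Null pointer | Yara 
Off by one   | Yara 
Broken link  | Karen
Bad redirect | Frank


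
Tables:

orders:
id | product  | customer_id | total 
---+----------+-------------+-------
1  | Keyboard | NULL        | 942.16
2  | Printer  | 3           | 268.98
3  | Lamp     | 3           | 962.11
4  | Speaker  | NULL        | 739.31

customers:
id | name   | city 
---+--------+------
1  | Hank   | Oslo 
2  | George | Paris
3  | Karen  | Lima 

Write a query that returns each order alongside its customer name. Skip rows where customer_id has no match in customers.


INNER JOIN keeps only orders rows whose customer_id matches an id in customers. Walk through each order:
  - order 1 (Keyboard): customer_id=NULL, no match -> dropped
  - order 2 (Printer): customer_id=3 -> matches Karen
  - order 3 (Lamp): customer_id=3 -> matches Karen
  - order 4 (Speaker): customer_id=NULL, no match -> dropped
So 2 of 4 rows are dropped.

SQL:
SELECT a.product, b.name AS customer
FROM orders a
INNER JOIN customers b ON a.customer_id = b.id

Result:
product | customer
--------+---------
Printer | Karen   
Lamp    | Karen   


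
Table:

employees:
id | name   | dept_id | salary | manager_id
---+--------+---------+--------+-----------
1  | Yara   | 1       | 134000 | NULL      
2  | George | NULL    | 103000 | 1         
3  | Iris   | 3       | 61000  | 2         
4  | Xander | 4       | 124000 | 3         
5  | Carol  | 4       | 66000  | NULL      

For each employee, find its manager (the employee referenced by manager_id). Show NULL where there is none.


This is a self-join: employees is joined to a second copy of itself, matching each row's manager_id to another row's id. Use LEFT JOIN so rows with manager_id=NULL are kept.
  - employee 1 (Yara): manager_id=NULL -> NULL
  - employee 2 (George): manager_id=1 -> Yara
  - employee 3 (Iris): manager_id=2 -> George
  - employee 4 (Xander): manager_id=3 -> Iris
  - employee 5 (Carol): manager_id=NULL -> NULL

SQL:
SELECT a.name AS item, b.name AS manager
FROM employees a
LEFT JOIN employees b ON a.manager_id = b.id

Result:
item   | manager
-------+--------
Yara   | NULL   
George | Yara   
Iris   | George 
Xander | Iris   
Carol  | NULL   


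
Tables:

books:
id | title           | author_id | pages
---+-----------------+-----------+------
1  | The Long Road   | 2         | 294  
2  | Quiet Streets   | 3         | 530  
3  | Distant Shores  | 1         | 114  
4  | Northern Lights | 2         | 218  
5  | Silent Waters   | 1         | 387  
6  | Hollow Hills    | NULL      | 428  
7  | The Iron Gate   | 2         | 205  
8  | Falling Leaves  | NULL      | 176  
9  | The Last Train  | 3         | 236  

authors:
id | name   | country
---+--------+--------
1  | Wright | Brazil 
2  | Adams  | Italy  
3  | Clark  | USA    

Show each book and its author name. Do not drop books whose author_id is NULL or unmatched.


LEFT JOIN keeps every row from books (the left table); where author_id has no match in authors, the author columns become NULL. Walk through each book:
  - book 1 (The Long Road): author_id=2 -> matches Adams
  - book 2 (Quiet Streets): author_id=3 -> matches Clark
  - book 3 (Distant Shores): author_id=1 -> matches Wright
  - book 4 (Northern Lights): author_id=2 -> matches Adams
  - book 5 (Silent Waters): author_id=1 -> matches Wright
  - book 6 (Hollow Hills): author_id=NULL, no match -> kept with NULL
  - book 7 (The Iron Gate): author_id=2 -> matches Adams
  - book 8 (Falling Leaves): author_id=NULL, no match -> kept with NULL
  - book 9 (The Last Train): author_id=3 -> matches Clark
All 9 rows appear; 2 have NULL author.

SQL:
SELECT a.title, b.name AS author
FROM books a
LEFT JOIN authors b ON a.author_id = b.id

Result:
title           | author
----------------+-------
The Long Road   | Adams 
Quiet Streets   | Clark 
Distant Shores  | Wright
Northern Lights | Adams 
Silent Waters   | Wright
Hollow Hills    | NULL  
The Iron Gate   | Adams 
Falling Leaves  | NULL  
The Last Train  | Clark 


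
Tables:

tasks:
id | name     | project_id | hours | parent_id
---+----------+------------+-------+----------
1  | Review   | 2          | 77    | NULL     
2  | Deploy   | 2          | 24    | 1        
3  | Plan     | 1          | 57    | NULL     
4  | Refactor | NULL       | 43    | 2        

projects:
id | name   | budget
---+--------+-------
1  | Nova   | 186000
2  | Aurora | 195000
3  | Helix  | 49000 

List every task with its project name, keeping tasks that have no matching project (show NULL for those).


LEFT JOIN keeps every row from tasks (the left table); where project_id has no match in projects, the project columns become NULL. Walk through each task:
  - task 1 (Review): project_id=2 -> matches Aurora
  - task 2 (Deploy): project_id=2 -> matches Aurora
  - task 3 (Plan): project_id=1 -> matches Nova
  - task 4 (Refactor): project_id=NULL, no match -> kept with NULL
All 4 rows appear; 1 has NULL project.

SQL:
SELECT a.name, b.name AS project
FROM tasks a
LEFT JOIN projects b ON a.project_id = b.id

Result:
name     | project
---------+--------
Review   | Aurora 
Deploy   | Aurora 
Plan     | Nova   
Refactor | NULL   


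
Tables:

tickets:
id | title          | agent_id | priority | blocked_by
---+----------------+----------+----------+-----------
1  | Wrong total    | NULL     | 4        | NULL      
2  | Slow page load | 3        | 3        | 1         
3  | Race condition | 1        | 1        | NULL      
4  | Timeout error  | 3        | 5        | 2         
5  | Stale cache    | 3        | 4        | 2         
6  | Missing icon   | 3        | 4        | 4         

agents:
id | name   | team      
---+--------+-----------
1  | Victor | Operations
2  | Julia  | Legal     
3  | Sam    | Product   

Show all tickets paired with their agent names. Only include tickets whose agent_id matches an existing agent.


INNER JOIN keeps only tickets rows whose agent_id matches an id in agents. Walk through each ticket:
  - ticket 1 (Wrong total): agent_id=NULL, no match -> dropped
  - ticket 2 (Slow page load): agent_id=3 -> matches Sam
  - ticket 3 (Race condition): agent_id=1 -> matches Victor
  - ticket 4 (Timeout error): agent_id=3 -> matches Sam
  - ticket 5 (Stale cache): agent_id=3 -> matches Sam
  - ticket 6 (Missing icon): agent_id=3 -> matches Sam
So 1 of 6 rows is dropped.

SQL:
SELECT a.title, b.name AS agent
FROM tickets a
INNER JOIN agents b ON a.agent_id = b.id

Result:
title          | agent 
---------------+-------
Slow page load | Sam   
Race condition | Victor
Timeout error  | Sam   
Stale cache    | Sam   
Missing icon   | Sam   


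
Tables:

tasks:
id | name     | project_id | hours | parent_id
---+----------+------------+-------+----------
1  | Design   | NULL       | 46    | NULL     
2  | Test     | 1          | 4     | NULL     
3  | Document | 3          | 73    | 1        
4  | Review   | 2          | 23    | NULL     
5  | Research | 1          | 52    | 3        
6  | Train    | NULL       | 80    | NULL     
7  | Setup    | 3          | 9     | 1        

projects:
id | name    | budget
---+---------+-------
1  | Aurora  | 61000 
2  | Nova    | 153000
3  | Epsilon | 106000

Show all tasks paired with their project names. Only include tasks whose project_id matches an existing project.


INNER JOIN keeps only tasks rows whose project_id matches an id in projects. Walk through each task:
  - task 1 (Design): project_id=NULL, no match -> dropped
  - task 2 (Test): project_id=1 -> matches Aurora
  - task 3 (Document): project_id=3 -> matches Epsilon
  - task 4 (Review): project_id=2 -> matches Nova
  - task 5 (Research): project_id=1 -> matches Aurora
  - task 6 (Train): project_id=NULL, no match -> dropped
  - task 7 (Setup): project_id=3 -> matches Epsilon
So 2 of 7 rows are dropped.

SQL:
SELECT a.name, b.name AS project
FROM tasks a
INNER JOIN projects b ON a.project_id = b.id

Result:
name     | project
---------+--------
Test     | Aurora 
Document | Epsilon
Review   | Nova   
Research | Aurora 
Setup    | Epsilon


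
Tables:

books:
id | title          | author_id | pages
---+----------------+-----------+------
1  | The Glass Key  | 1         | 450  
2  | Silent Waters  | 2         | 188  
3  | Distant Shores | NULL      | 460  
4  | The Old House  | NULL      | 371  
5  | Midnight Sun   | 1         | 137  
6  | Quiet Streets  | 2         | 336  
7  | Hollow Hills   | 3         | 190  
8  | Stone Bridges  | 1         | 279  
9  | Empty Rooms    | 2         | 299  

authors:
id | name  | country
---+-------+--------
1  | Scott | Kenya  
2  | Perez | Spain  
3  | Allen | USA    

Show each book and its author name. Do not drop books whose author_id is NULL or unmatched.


LEFT JOIN keeps every row from books (the left table); where author_id has no match in authors, the author columns become NULL. Walk through each book:
  - book 1 (The Glass Key): author_id=1 -> matches Scott
  - book 2 (Silent Waters): author_id=2 -> matches Perez
  - book 3 (Distant Shores): author_id=NULL, no match -> kept with NULL
  - book 4 (The Old House): author_id=NULL, no match -> kept with NULL
  - book 5 (Midnight Sun): author_id=1 -> matches Scott
  - book 6 (Quiet Streets): author_id=2 -> matches Perez
  - book 7 (Hollow Hills): author_id=3 -> matches Allen
  - book 8 (Stone Bridges): author_id=1 -> matches Scott
  - book 9 (Empty Rooms): author_id=2 -> matches Perez
All 9 rows appear; 2 have NULL author.

SQL:
SELECT a.title, b.name AS author
FROM books a
LEFT JOIN authors b ON a.author_id = b.id

Result:
title          | author
---------------+-------
The Glass Key  | Scott 
Silent Waters  | Perez 
Distant Shores | NULL  
The Old House  | NULL  
Midnight Sun   | Scott 
Quiet Streets  | Perez 
Hollow Hills   | Allen 
Stone Bridges  | Scott 
Empty Rooms    | Perez 


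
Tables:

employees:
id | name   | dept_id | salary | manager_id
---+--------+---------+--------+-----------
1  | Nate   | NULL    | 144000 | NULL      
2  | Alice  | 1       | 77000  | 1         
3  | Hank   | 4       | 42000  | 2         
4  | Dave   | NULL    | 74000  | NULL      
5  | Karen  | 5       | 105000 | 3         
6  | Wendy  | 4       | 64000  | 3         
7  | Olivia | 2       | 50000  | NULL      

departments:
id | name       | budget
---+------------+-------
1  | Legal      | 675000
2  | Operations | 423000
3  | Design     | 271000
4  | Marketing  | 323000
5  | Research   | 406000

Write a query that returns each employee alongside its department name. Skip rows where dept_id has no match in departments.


INNER JOIN keeps only employees rows whose dept_id matches an id in departments. Walk through each employee:
  - employee 1 (Nate): dept_id=NULL, no match -> dropped
  - employee 2 (Alice): dept_id=1 -> matches Legal
  - employee 3 (Hank): dept_id=4 -> matches Marketing
  - employee 4 (Dave): dept_id=NULL, no match -> dropped
  - employee 5 (Karen): dept_id=5 -> matches Research
  - employee 6 (Wendy): dept_id=4 -> matches Marketing
  - employee 7 (Olivia): dept_id=2 -> matches Operations
So 2 of 7 rows are dropped.

SQL:
SELECT a.name, b.name AS department
FROM employees a
INNER JOIN departments b ON a.dept_id = b.id

Result:
name   | department
-------+-----------
Alice  | Legal     
Hank   | Marketing 
Karen  | Research  
Wendy  | Marketing 
Olivia | Operations


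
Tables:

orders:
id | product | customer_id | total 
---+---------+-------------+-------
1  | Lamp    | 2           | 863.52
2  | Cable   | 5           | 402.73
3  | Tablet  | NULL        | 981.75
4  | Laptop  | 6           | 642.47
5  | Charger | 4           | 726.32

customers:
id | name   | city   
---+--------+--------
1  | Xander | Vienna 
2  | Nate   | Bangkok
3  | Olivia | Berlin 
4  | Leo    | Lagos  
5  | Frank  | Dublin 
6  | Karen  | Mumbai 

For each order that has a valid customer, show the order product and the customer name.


INNER JOIN keeps only orders rows whose customer_id matches an id in customers. Walk through each order:
  - order 1 (Lamp): customer_id=2 -> matches Nate
  - order 2 (Cable): customer_id=5 -> matches Frank
  - order 3 (Tablet): customer_id=NULL, no match -> dropped
  - order 4 (Laptop): customer_id=6 -> matches Karen
  - order 5 (Charger): customer_id=4 -> matches Leo
So 1 of 5 rows is dropped.

SQL:
SELECT a.product, b.name AS customer
FROM orders a
INNER JOIN customers b ON a.customer_id = b.id

Result:
product | customer
--------+---------
Lamp    | Nate    
Cable   | Frank   
Laptop  | Karen   
Charger | Leo     


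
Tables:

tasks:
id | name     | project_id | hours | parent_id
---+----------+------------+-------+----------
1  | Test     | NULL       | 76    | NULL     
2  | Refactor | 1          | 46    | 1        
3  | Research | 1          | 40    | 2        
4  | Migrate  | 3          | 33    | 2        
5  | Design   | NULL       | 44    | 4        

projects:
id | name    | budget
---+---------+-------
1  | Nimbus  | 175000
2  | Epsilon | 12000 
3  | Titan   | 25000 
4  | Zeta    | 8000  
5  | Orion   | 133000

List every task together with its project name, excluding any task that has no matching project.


INNER JOIN keeps only tasks rows whose project_id matches an id in projects. Walk through each task:
  - task 1 (Test): project_id=NULL, no match -> dropped
  - task 2 (Refactor): project_id=1 -> matches Nimbus
  - task 3 (Research): project_id=1 -> matches Nimbus
  - task 4 (Migrate): project_id=3 -> matches Titan
  - task 5 (Design): project_id=NULL, no match -> dropped
So 2 of 5 rows are dropped.

SQL:
SELECT a.name, b.name AS project
FROM tasks a
INNER JOIN projects b ON a.project_id = b.id

Result:
name     | project
---------+--------
Refactor | Nimbus 
Research | Nimbus 
Migrate  | Titan  


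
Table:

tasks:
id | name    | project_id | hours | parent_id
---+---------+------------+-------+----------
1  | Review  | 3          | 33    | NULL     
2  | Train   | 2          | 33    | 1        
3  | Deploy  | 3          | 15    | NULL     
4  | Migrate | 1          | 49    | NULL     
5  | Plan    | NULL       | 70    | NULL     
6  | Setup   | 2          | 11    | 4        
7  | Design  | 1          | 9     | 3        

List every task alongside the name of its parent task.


This is a self-join: tasks is joined to a second copy of itself, matching each row's parent_id to another row's id. Use LEFT JOIN so rows with parent_id=NULL are kept.
  - task 1 (Review): parent_id=NULL -> NULL
  - task 2 (Train): parent_id=1 -> Review
  - task 3 (Deploy): parent_id=NULL -> NULL
  - task 4 (Migrate): parent_id=NULL -> NULL
  - task 5 (Plan): parent_id=NULL -> NULL
  - task 6 (Setup): parent_id=4 -> Migrate
  - task 7 (Design): parent_id=3 -> Deploy

SQL:
SELECT a.name AS item, b.name AS parent
FROM tasks a
LEFT JOIN tasks b ON a.parent_id = b.id

Result:
item    | parent 
--------+--------
Review  | NULL   
Train   | Review 
Deploy  | NULL   
Migrate | NULL   
Plan    | NULL   
Setup   | Migrate
Design  | Deploy 


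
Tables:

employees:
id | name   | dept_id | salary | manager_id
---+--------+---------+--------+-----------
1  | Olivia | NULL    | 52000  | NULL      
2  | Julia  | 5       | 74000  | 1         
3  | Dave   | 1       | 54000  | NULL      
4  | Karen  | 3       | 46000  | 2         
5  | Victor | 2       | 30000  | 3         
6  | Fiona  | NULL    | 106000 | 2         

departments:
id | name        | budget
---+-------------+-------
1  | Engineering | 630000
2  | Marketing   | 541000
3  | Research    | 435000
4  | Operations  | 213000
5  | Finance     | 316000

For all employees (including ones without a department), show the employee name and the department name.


LEFT JOIN keeps every row from employees (the left table); where dept_id has no match in departments, the department columns become NULL. Walk through each employee:
  - employee 1 (Olivia): dept_id=NULL, no match -> kept with NULL
  - employee 2 (Julia): dept_id=5 -> matches Finance
  - employee 3 (Dave): dept_id=1 -> matches Engineering
  - employee 4 (Karen): dept_id=3 -> matches Research
  - employee 5 (Victor): dept_id=2 -> matches Marketing
  - employee 6 (Fiona): dept_id=NULL, no match -> kept with NULL
All 6 rows appear; 2 have NULL department.

SQL:
SELECT a.name, b.name AS department
FROM employees a
LEFT JOIN departments b ON a.dept_id = b.id

Result:
name   | department 
-------+------------
Olivia | NULL       
Julia  | Finance    
Dave   | Engineering
Karen  | Research   
Victor | Marketing  
Fiona  | NULL       


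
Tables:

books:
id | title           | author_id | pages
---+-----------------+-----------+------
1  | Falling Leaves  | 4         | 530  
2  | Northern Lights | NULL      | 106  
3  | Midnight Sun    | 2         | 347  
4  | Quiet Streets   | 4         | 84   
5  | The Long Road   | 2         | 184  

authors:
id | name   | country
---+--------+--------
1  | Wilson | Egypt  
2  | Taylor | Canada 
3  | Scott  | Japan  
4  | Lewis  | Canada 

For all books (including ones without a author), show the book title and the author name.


LEFT JOIN keeps every row from books (the left table); where author_id has no match in authors, the author columns become NULL. Walk through each book:
  - book 1 (Falling Leaves): author_id=4 -> matches Lewis
  - book 2 (Northern Lights): author_id=NULL, no match -> kept with NULL
  - book 3 (Midnight Sun): author_id=2 -> matches Taylor
  - book 4 (Quiet Streets): author_id=4 -> matches Lewis
  - book 5 (The Long Road): author_id=2 -> matches Taylor
All 5 rows appear; 1 has NULL author.

SQL:
SELECT a.title, b.name AS author
FROM books a
LEFT JOIN authors b ON a.author_id = b.id

Result:
title           | author
----------------+-------
Falling Leaves  | Lewis 
Northern Lights | NULL  
Midnight Sun    | Taylor
Quiet Streets   | Lewis 
The Long Road   | Taylor


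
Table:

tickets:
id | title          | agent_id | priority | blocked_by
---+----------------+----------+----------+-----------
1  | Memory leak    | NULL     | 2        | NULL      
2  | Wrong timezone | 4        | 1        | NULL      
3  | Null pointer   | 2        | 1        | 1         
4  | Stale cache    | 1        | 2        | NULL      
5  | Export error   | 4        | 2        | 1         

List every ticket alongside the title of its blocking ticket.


This is a self-join: tickets is joined to a second copy of itself, matching each row's blocked_by to another row's id. Use LEFT JOIN so rows with blocked_by=NULL are kept.
  - ticket 1 (Memory leak): blocked_by=NULL -> NULL
  - ticket 2 (Wrong timezone): blocked_by=NULL -> NULL
  - ticket 3 (Null pointer): blocked_by=1 -> Memory leak
  - ticket 4 (Stale cache): blocked_by=NULL -> NULL
  - ticket 5 (Export error): blocked_by=1 -> Memory leak

SQL:
SELECT a.title AS item, b.title AS blocked_by
FROM tickets a
LEFT JOIN tickets b ON a.blocked_by = b.id

Result:
item           | blocked_by 
---------------+------------
Memory leak    | NULL       
Wrong timezone | NULL       
Null pointer   | Memory leak
Stale cache    | NULL       
Export error   | Memory leak


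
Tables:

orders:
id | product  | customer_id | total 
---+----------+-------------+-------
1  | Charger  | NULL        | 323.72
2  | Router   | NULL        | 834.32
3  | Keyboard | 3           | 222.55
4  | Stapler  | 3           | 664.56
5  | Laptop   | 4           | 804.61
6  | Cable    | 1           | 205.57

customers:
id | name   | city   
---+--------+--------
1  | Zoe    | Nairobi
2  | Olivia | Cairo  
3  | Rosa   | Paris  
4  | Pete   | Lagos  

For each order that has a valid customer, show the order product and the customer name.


INNER JOIN keeps only orders rows whose customer_id matches an id in customers. Walk through each order:
  - order 1 (Charger): customer_id=NULL, no match -> dropped
  - order 2 (Router): customer_id=NULL, no match -> dropped
  - order 3 (Keyboard): customer_id=3 -> matches Rosa
  - order 4 (Stapler): customer_id=3 -> matches Rosa
  - order 5 (Laptop): customer_id=4 -> matches Pete
  - order 6 (Cable): customer_id=1 -> matches Zoe
So 2 of 6 rows are dropped.

SQL:
SELECT a.product, b.name AS customer
FROM orders a
INNER JOIN customers b ON a.customer_id = b.id

Result:
product  | customer
---------+---------
Keyboard | Rosa    
Stapler  | Rosa    
Laptop   | Pete    
Cable    | Zoe     


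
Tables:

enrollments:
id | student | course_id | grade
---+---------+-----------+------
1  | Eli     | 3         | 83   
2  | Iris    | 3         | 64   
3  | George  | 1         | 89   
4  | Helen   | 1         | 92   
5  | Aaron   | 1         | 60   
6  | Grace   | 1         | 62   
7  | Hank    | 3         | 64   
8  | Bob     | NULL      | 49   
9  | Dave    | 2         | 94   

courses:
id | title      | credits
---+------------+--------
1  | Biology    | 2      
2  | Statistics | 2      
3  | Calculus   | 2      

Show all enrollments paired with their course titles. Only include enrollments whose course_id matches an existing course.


INNER JOIN keeps only enrollments rows whose course_id matches an id in courses. Walk through each enrollment:
  - enrollment 1 (Eli): course_id=3 -> matches Calculus
  - enrollment 2 (Iris): course_id=3 -> matches Calculus
  - enrollment 3 (George): course_id=1 -> matches Biology
  - enrollment 4 (Helen): course_id=1 -> matches Biology
  - enrollment 5 (Aaron): course_id=1 -> matches Biology
  - enrollment 6 (Grace): course_id=1 -> matches Biology
  - enrollment 7 (Hank): course_id=3 -> matches Calculus
  - enrollment 8 (Bob): course_id=NULL, no match -> dropped
  - enrollment 9 (Dave): course_id=2 -> matches Statistics
So 1 of 9 rows is dropped.

SQL:
SELECT a.student, b.title AS course
FROM enrollments a
INNER JOIN courses b ON a.course_id = b.id

Result:
student | course    
--------+-----------
Eli     | Calculus  
Iris    | Calculus  
George  | Biology   
Helen   | Biology   
Aaron   | Biology   
Grace   | Biology   
Hank    | Calculus  
Dave    | Statistics


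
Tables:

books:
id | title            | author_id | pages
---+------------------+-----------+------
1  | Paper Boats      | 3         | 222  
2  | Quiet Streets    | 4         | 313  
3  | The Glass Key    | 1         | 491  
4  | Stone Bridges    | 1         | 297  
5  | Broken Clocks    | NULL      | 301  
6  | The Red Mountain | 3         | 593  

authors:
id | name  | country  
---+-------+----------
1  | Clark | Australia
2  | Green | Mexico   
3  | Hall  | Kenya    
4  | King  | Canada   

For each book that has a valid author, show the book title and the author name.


INNER JOIN keeps only books rows whose author_id matches an id in authors. Walk through each book:
  - book 1 (Paper Boats): author_id=3 -> matches Hall
  - book 2 (Quiet Streets): author_id=4 -> matches King
  - book 3 (The Glass Key): author_id=1 -> matches Clark
  - book 4 (Stone Bridges): author_id=1 -> matches Clark
  - book 5 (Broken Clocks): author_id=NULL, no match -> dropped
  - book 6 (The Red Mountain): author_id=3 -> matches Hall
So 1 of 6 rows is dropped.

SQL:
SELECT a.title, b.name AS author
FROM books a
INNER JOIN authors b ON a.author_id = b.id

Result:
title            | author
-----------------+-------
Paper Boats      | Hall  
Quiet Streets    | King  
The Glass Key    | Clark 
Stone Bridges    | Clark 
The Red Mountain | Hall  


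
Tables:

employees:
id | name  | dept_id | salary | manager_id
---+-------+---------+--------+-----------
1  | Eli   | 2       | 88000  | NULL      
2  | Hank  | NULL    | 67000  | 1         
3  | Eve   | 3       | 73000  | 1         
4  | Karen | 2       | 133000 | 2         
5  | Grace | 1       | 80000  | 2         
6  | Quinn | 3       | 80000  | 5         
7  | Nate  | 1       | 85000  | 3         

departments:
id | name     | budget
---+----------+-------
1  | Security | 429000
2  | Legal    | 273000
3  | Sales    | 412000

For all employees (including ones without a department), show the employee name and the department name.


LEFT JOIN keeps every row from employees (the left table); where dept_id has no match in departments, the department columns become NULL. Walk through each employee:
  - employee 1 (Eli): dept_id=2 -> matches Legal
  - employee 2 (Hank): dept_id=NULL, no match -> kept with NULL
  - employee 3 (Eve): dept_id=3 -> matches Sales
  - employee 4 (Karen): dept_id=2 -> matches Legal
  - employee 5 (Grace): dept_id=1 -> matches Security
  - employee 6 (Quinn): dept_id=3 -> matches Sales
  - employee 7 (Nate): dept_id=1 -> matches Security
All 7 rows appear; 1 has NULL department.

SQL:
SELECT a.name, b.name AS department
FROM employees a
LEFT JOIN departments b ON a.dept_id = b.id

Result:
name  | department
------+-----------
Eli   | Legal     
Hank  | NULL      
Eve   | Sales     
Karen | Legal     
Grace | Security  
Quinn | Sales     
Nate  | Security  
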